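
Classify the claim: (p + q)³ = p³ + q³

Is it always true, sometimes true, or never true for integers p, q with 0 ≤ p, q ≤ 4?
It holds at (p, q) = (0, 0) (both sides equal 0), but fails at (p, q) = (4, 2) (LHS = 216, RHS = 72).

Answer: Sometimes true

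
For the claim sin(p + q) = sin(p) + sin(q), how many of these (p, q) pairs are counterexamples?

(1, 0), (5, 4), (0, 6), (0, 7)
1

Testing each pair:
(1, 0): LHS = sin(1) ≈ 0.8415, RHS = sin(1) ≈ 0.8415 → satisfies claim
(5, 4): LHS = sin(9) ≈ 0.4121, RHS = sin(5) + sin(4) ≈ -1.716 → counterexample
(0, 6): LHS = sin(6) ≈ -0.2794, RHS = sin(6) ≈ -0.2794 → satisfies claim
(0, 7): LHS = sin(7) ≈ 0.657, RHS = sin(7) ≈ 0.657 → satisfies claim

That makes 1 counterexample.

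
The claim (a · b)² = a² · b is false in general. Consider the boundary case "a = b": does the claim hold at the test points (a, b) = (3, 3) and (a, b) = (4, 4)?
At (3, 3): LHS = 81 ≠ RHS = 27
At (4, 4): LHS = 256 ≠ RHS = 64

Answer: No, fails at both test points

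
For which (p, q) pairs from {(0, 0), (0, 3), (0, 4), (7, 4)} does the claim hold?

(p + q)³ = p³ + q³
Testing each pair:
(0, 0): LHS = 0, RHS = 0 → holds
(0, 3): LHS = 27, RHS = 27 → holds
(0, 4): LHS = 64, RHS = 64 → holds
(7, 4): LHS = 1331, RHS = 407 → fails

3 of 4 pairs satisfy the claim.

Answer: (0, 0), (0, 3), (0, 4)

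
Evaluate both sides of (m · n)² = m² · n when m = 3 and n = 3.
LHS = (3 · 3)² = 81
RHS = 3² · 3 = 27

LHS ≠ RHS, so the equation does not hold here.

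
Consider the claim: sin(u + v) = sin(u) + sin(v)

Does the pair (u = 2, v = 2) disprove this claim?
Substituting u = 2, v = 2:
LHS = sin(2 + 2) = sin(4) ≈ -0.7568
RHS = sin(2) + sin(2) = 2·sin(2) ≈ 1.819

Since LHS ≠ RHS, this pair disproves the claim.

Answer: Yes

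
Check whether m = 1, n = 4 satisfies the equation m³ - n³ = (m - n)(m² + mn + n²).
Substituting m = 1, n = 4:

LHS = 1³ - 4³ = -63
RHS = (1 - 4)(1² + 1·4 + 4²) = -63

LHS = RHS, so the equation holds at this point.

Answer: Holds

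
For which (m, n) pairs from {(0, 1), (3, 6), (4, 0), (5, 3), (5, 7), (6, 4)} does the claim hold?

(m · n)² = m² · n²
All pairs

Testing each pair:
(0, 1): LHS = 0, RHS = 0 → holds
(3, 6): LHS = 324, RHS = 324 → holds
(4, 0): LHS = 0, RHS = 0 → holds
(5, 3): LHS = 225, RHS = 225 → holds
(5, 7): LHS = 1225, RHS = 1225 → holds
(6, 4): LHS = 576, RHS = 576 → holds

Every pair satisfies the claim.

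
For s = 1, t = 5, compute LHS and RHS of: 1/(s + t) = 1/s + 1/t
LHS = 1/(1 + 5) = 1/6
RHS = 1/1 + 1/5 = 6/5

LHS ≠ RHS, so the equation does not hold here.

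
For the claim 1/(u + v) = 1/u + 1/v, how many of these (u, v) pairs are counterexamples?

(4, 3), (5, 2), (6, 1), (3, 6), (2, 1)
5

Testing each pair:
(4, 3): LHS = 1/7, RHS = 7/12 → counterexample
(5, 2): LHS = 1/7, RHS = 7/10 → counterexample
(6, 1): LHS = 1/7, RHS = 7/6 → counterexample
(3, 6): LHS = 1/9, RHS = 1/2 → counterexample
(2, 1): LHS = 1/3, RHS = 3/2 → counterexample

That makes 5 counterexamples.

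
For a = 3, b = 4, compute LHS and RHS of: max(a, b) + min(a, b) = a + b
LHS = max(3, 4) + min(3, 4) = 7
RHS = 3 + 4 = 7

LHS = RHS: the two sides agree.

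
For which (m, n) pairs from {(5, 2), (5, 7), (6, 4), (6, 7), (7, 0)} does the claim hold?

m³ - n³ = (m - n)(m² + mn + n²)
Testing each pair:
(5, 2): LHS = 117, RHS = 117 → holds
(5, 7): LHS = -218, RHS = -218 → holds
(6, 4): LHS = 152, RHS = 152 → holds
(6, 7): LHS = -127, RHS = -127 → holds
(7, 0): LHS = 343, RHS = 343 → holds

Every pair satisfies the claim.

Answer: All pairs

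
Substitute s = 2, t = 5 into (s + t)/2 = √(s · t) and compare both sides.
LHS = (2 + 5)/2 = 7/2
RHS = √(2 · 5) = √(10) ≈ 3.162

LHS ≠ RHS (they differ by about 0.3377), so the equation does not hold here.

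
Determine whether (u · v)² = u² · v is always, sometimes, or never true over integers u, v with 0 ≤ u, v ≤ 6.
Sometimes true

It holds at (u, v) = (1, 0) (both sides equal 0), but fails at (u, v) = (1, 2) (LHS = 4, RHS = 2).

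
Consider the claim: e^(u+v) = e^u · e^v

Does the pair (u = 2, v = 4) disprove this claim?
Substituting u = 2, v = 4:
LHS = e^(2+4) = e^6 ≈ 403.4
RHS = e^2 · e^4 = e^6 ≈ 403.4

The sides agree, so this pair does not disprove the claim.

Answer: No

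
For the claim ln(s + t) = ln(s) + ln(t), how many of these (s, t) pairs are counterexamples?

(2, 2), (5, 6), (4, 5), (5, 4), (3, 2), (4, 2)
5

Testing each pair:
(2, 2): LHS = ln(4) ≈ 1.386, RHS = 2·ln(2) ≈ 1.386 → satisfies claim
(5, 6): LHS = ln(11) ≈ 2.398, RHS = ln(5) + ln(6) ≈ 3.401 → counterexample
(4, 5): LHS = ln(9) ≈ 2.197, RHS = ln(4) + ln(5) ≈ 2.996 → counterexample
(5, 4): LHS = ln(9) ≈ 2.197, RHS = ln(4) + ln(5) ≈ 2.996 → counterexample
(3, 2): LHS = ln(5) ≈ 1.609, RHS = ln(2) + ln(3) ≈ 1.792 → counterexample
(4, 2): LHS = ln(6) ≈ 1.792, RHS = ln(2) + ln(4) ≈ 2.079 → counterexample

That makes 5 counterexamples.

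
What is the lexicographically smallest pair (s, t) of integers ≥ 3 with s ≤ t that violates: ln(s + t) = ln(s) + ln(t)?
Substituting (3, 3) into the claim:
LHS = ln(3 + 3) = ln(6) ≈ 1.792
RHS = ln(3) + ln(3) = 2·ln(3) ≈ 2.197

Since LHS ≠ RHS, this pair disproves the claim, and no lexicographically smaller pair (s ≤ t, integers ≥ 3) does.

For instance (7, 9) is also a counterexample (LHS = ln(16) ≈ 2.773, RHS = ln(7) + ln(9) ≈ 4.143), but it's lexicographically larger.

Answer: (s, t) = (3, 3)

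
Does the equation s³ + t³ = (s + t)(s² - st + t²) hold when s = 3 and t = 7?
Substituting s = 3, t = 7:

LHS = 3³ + 7³ = 370
RHS = (3 + 7)(3² - 3·7 + 7²) = 370

LHS = RHS, so the equation holds at this point.

Answer: Holds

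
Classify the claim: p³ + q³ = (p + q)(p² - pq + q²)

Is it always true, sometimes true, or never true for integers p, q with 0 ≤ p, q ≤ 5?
Always true

The identity holds for every pair in the range. For instance at (p, q) = (1, 3): both sides equal 28.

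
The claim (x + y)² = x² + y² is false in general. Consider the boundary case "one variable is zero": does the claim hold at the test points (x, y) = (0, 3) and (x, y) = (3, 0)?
Yes, holds at both test points

At (0, 3): LHS = 9, RHS = 9 → equal
At (3, 0): LHS = 9, RHS = 9 → equal

So the claim does hold at both of these boundary points, even though it is not an identity.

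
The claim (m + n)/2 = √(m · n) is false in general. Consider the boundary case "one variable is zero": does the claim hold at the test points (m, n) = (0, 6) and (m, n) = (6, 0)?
No, fails at both test points

At (0, 6): LHS = 3 ≠ RHS = 0
At (6, 0): LHS = 3 ≠ RHS = 0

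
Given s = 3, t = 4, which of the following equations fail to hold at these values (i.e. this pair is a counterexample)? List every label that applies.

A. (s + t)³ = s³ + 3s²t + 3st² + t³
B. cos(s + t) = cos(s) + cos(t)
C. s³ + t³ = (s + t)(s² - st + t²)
B

Evaluating each claim at the given values:
A. LHS = 343, RHS = 343 → holds here (LHS = RHS)
B. LHS = cos(7) ≈ 0.7539, RHS = cos(3) + cos(4) ≈ -1.644 → fails here (LHS ≠ RHS)
C. LHS = 91, RHS = 91 → holds here (LHS = RHS)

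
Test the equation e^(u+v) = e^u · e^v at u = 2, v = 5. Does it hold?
Substituting u = 2, v = 5:

LHS = e^(2+5) = e^7 ≈ 1097
RHS = e^2 · e^5 = e^7 ≈ 1097

LHS = RHS, so the equation holds at this point.

Answer: Holds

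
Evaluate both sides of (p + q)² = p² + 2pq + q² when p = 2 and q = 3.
LHS = (2 + 3)² = 25
RHS = 2² + 2·2·3 + 3² = 25

LHS = RHS: the two sides agree.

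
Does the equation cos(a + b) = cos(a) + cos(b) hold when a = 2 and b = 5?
Substituting a = 2, b = 5:

LHS = cos(2 + 5) = cos(7) ≈ 0.7539
RHS = cos(2) + cos(5) ≈ -0.1325

LHS ≠ RHS, so the equation does not hold at this point.

Answer: Fails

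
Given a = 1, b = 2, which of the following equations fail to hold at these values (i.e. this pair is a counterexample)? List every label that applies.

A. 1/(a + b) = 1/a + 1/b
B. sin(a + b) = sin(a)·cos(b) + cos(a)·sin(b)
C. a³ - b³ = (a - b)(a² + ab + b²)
A

Evaluating each claim at the given values:
A. LHS = 1/3, RHS = 3/2 → fails here (LHS ≠ RHS)
B. LHS = sin(3) ≈ 0.1411, RHS = sin(1)·cos(2) + sin(2)·cos(1) ≈ 0.1411 → holds here (LHS = RHS)
C. LHS = -7, RHS = -7 → holds here (LHS = RHS)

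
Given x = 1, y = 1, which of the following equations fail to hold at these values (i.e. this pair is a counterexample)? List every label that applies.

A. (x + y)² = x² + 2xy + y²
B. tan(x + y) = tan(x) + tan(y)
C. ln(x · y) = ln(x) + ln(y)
B

Evaluating each claim at the given values:
A. LHS = 4, RHS = 4 → holds here (LHS = RHS)
B. LHS = tan(2) ≈ -2.185, RHS = 2·tan(1) ≈ 3.115 → fails here (LHS ≠ RHS)
C. LHS = 0, RHS = 0 → holds here (LHS = RHS)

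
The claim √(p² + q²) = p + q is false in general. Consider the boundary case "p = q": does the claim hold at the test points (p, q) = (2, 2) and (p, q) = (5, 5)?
No, fails at both test points

At (2, 2): LHS = 2·√(2) ≈ 2.828 ≠ RHS = 4
At (5, 5): LHS = 5·√(2) ≈ 7.071 ≠ RHS = 10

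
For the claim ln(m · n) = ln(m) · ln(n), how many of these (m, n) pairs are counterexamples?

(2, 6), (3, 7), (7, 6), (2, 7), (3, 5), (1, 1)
5

Testing each pair:
(2, 6): LHS = ln(12) ≈ 2.485, RHS = ln(2)·ln(6) ≈ 1.242 → counterexample
(3, 7): LHS = ln(21) ≈ 3.045, RHS = ln(3)·ln(7) ≈ 2.138 → counterexample
(7, 6): LHS = ln(42) ≈ 3.738, RHS = ln(6)·ln(7) ≈ 3.487 → counterexample
(2, 7): LHS = ln(14) ≈ 2.639, RHS = ln(2)·ln(7) ≈ 1.349 → counterexample
(3, 5): LHS = ln(15) ≈ 2.708, RHS = ln(3)·ln(5) ≈ 1.768 → counterexample
(1, 1): LHS = 0, RHS = 0 → satisfies claim

That makes 5 counterexamples.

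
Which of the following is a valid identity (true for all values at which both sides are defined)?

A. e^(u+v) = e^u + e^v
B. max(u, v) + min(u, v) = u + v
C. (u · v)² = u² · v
B

A: fails at (5, 5) — LHS = e^10 ≈ 22026.5, RHS = 2·e^5 ≈ 296.8.
B: holds — e.g. at (2, 4), both sides equal 6.
C: fails at (1, 4) — LHS = 16, RHS = 4.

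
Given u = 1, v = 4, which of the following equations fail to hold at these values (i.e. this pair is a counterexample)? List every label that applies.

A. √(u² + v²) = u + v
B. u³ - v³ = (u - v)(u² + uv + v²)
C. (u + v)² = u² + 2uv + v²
Evaluating each claim at the given values:
A. LHS = √(17) ≈ 4.123, RHS = 5 → fails here (LHS ≠ RHS)
B. LHS = -63, RHS = -63 → holds here (LHS = RHS)
C. LHS = 25, RHS = 25 → holds here (LHS = RHS)

Answer: A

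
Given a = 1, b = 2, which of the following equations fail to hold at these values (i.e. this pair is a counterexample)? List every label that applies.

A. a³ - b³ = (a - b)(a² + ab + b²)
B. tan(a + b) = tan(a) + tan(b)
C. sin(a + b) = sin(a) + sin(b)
B, C

Evaluating each claim at the given values:
A. LHS = -7, RHS = -7 → holds here (LHS = RHS)
B. LHS = tan(3) ≈ -0.1425, RHS = tan(2) + tan(1) ≈ -0.6276 → fails here (LHS ≠ RHS)
C. LHS = sin(3) ≈ 0.1411, RHS = sin(1) + sin(2) ≈ 1.751 → fails here (LHS ≠ RHS)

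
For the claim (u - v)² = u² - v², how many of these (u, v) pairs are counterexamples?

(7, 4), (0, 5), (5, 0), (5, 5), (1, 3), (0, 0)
3

Testing each pair:
(7, 4): LHS = 9, RHS = 33 → counterexample
(0, 5): LHS = 25, RHS = -25 → counterexample
(5, 0): LHS = 25, RHS = 25 → satisfies claim
(5, 5): LHS = 0, RHS = 0 → satisfies claim
(1, 3): LHS = 4, RHS = -8 → counterexample
(0, 0): LHS = 0, RHS = 0 → satisfies claim

That makes 3 counterexamples.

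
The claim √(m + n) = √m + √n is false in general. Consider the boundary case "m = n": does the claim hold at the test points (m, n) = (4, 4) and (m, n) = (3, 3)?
No, fails at both test points

At (4, 4): LHS = 2·√(2) ≈ 2.828 ≠ RHS = 4
At (3, 3): LHS = √(6) ≈ 2.449 ≠ RHS = 2·√(3) ≈ 3.464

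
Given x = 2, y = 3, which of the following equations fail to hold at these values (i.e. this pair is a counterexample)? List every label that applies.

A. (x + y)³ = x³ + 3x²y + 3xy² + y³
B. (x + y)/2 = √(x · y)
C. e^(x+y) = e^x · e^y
Evaluating each claim at the given values:
A. LHS = 125, RHS = 125 → holds here (LHS = RHS)
B. LHS = 5/2, RHS = √(6) ≈ 2.449 → fails here (LHS ≠ RHS)
C. LHS = e^5 ≈ 148.4, RHS = e^5 ≈ 148.4 → holds here (LHS = RHS)

Answer: B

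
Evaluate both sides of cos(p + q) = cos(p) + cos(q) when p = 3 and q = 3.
LHS = cos(3 + 3) = cos(6) ≈ 0.9602
RHS = cos(3) + cos(3) = 2·cos(3) ≈ -1.98

LHS ≠ RHS (they differ by about 2.94), so the equation does not hold here.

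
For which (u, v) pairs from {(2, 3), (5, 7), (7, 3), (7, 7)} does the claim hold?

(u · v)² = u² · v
Testing each pair:
(2, 3): LHS = 36, RHS = 12 → fails
(5, 7): LHS = 1225, RHS = 175 → fails
(7, 3): LHS = 441, RHS = 147 → fails
(7, 7): LHS = 2401, RHS = 343 → fails

No pair satisfies the claim.

Answer: None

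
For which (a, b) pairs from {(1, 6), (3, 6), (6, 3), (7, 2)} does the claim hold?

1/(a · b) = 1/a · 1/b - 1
Testing each pair:
(1, 6): LHS = 1/6, RHS = -5/6 → fails
(3, 6): LHS = 1/18, RHS = -17/18 → fails
(6, 3): LHS = 1/18, RHS = -17/18 → fails
(7, 2): LHS = 1/14, RHS = -13/14 → fails

No pair satisfies the claim.

Answer: None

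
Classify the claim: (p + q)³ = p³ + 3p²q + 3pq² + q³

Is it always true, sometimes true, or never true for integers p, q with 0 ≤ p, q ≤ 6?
The identity holds for every pair in the range. For instance at (p, q) = (5, 1): both sides equal 216.

Answer: Always true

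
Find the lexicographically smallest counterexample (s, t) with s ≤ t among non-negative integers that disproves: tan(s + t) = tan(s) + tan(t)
(s, t) = (1, 1)

At (0, 2): both sides equal tan(2) ≈ -2.185, so it holds there.

Substituting (1, 1) into the claim:
LHS = tan(1 + 1) = tan(2) ≈ -2.185
RHS = tan(1) + tan(1) = 2·tan(1) ≈ 3.115

Since LHS ≠ RHS, this pair disproves the claim, and no lexicographically smaller pair (s ≤ t, non-negative integers) does.

For instance (3, 4) is also a counterexample (LHS = tan(7) ≈ 0.8714, RHS = tan(3) + tan(4) ≈ 1.015), but it's lexicographically larger.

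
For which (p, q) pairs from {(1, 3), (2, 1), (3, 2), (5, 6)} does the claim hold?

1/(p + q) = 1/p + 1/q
None

Testing each pair:
(1, 3): LHS = 1/4, RHS = 4/3 → fails
(2, 1): LHS = 1/3, RHS = 3/2 → fails
(3, 2): LHS = 1/5, RHS = 5/6 → fails
(5, 6): LHS = 1/11, RHS = 11/30 → fails

No pair satisfies the claim.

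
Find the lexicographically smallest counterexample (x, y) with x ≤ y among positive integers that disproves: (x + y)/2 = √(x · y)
(x, y) = (1, 2)

At (1, 1): both sides equal 1, so it holds there.

Substituting (1, 2) into the claim:
LHS = (1 + 2)/2 = 3/2
RHS = √(1 · 2) = √(2) ≈ 1.414

Since LHS ≠ RHS, this pair disproves the claim, and no lexicographically smaller pair (x ≤ y, positive integers) does.

For instance (6, 8) is also a counterexample (LHS = 7, RHS = 4·√(3) ≈ 6.928), but it's lexicographically larger.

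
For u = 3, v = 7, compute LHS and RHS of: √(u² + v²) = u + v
LHS = √(3² + 7²) = √(58) ≈ 7.616
RHS = 3 + 7 = 10

LHS ≠ RHS (they differ by about 2.384), so the equation does not hold here.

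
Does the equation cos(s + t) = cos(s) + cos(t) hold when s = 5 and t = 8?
Fails

Substituting s = 5, t = 8:

LHS = cos(5 + 8) = cos(13) ≈ 0.9074
RHS = cos(5) + cos(8) ≈ 0.1382

LHS ≠ RHS, so the equation does not hold at this point.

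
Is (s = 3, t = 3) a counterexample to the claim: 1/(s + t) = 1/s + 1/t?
Substituting s = 3, t = 3:
LHS = 1/(3 + 3) = 1/6
RHS = 1/3 + 1/3 = 2/3

Since LHS ≠ RHS, this pair disproves the claim.

Answer: Yes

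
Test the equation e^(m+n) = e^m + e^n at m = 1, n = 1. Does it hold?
Substituting m = 1, n = 1:

LHS = e^(1+1) = e^2 ≈ 7.389
RHS = e^1 + e^1 = 2·e ≈ 5.437

LHS ≠ RHS, so the equation does not hold at this point.

Answer: Fails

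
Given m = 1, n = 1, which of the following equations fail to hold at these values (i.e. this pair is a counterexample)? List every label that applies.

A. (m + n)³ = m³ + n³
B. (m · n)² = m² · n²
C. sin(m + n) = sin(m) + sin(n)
Evaluating each claim at the given values:
A. LHS = 8, RHS = 2 → fails here (LHS ≠ RHS)
B. LHS = 1, RHS = 1 → holds here (LHS = RHS)
C. LHS = sin(2) ≈ 0.9093, RHS = 2·sin(1) ≈ 1.683 → fails here (LHS ≠ RHS)

Answer: A, C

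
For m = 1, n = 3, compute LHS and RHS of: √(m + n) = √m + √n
LHS = √(1 + 3) = 2
RHS = √1 + √3 = 1 + √(3) ≈ 2.732

LHS ≠ RHS (they differ by about 0.7321), so the equation does not hold here.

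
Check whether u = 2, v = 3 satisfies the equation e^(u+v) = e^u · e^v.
Substituting u = 2, v = 3:

LHS = e^(2+3) = e^5 ≈ 148.4
RHS = e^2 · e^3 = e^5 ≈ 148.4

LHS = RHS, so the equation holds at this point.

Answer: Holds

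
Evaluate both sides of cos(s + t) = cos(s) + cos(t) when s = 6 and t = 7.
LHS = cos(6 + 7) = cos(13) ≈ 0.9074
RHS = cos(6) + cos(7) ≈ 1.714

LHS ≠ RHS (they differ by about 0.8066), so the equation does not hold here.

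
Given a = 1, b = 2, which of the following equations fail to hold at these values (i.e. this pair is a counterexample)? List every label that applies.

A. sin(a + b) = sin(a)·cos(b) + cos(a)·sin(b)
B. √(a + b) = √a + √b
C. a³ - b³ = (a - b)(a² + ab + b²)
Evaluating each claim at the given values:
A. LHS = sin(3) ≈ 0.1411, RHS = sin(1)·cos(2) + sin(2)·cos(1) ≈ 0.1411 → holds here (LHS = RHS)
B. LHS = √(3) ≈ 1.732, RHS = 1 + √(2) ≈ 2.414 → fails here (LHS ≠ RHS)
C. LHS = -7, RHS = -7 → holds here (LHS = RHS)

Answer: B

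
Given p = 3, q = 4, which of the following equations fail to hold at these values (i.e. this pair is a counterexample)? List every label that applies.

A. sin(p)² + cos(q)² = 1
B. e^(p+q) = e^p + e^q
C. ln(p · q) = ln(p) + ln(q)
A, B

Evaluating each claim at the given values:
A. LHS = sin(3)² + cos(4)² ≈ 0.4472, RHS = 1 → fails here (LHS ≠ RHS)
B. LHS = e^7 ≈ 1097, RHS = e^3 + e^4 ≈ 74.68 → fails here (LHS ≠ RHS)
C. LHS = ln(12) ≈ 2.485, RHS = ln(3) + ln(4) ≈ 2.485 → holds here (LHS = RHS)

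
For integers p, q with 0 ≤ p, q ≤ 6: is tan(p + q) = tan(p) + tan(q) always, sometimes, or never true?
Sometimes true

It holds at (p, q) = (0, 3) (both sides equal tan(3) ≈ -0.1425), but fails at (p, q) = (1, 1) (LHS = tan(2) ≈ -2.185, RHS = 2·tan(1) ≈ 3.115).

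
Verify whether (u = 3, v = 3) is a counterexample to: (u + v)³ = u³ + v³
Yes

Substituting u = 3, v = 3:
LHS = (3 + 3)³ = 216
RHS = 3³ + 3³ = 54

Since LHS ≠ RHS, this pair disproves the claim.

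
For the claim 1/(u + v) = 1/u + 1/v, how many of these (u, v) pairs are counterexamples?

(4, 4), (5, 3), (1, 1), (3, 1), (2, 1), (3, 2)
6

Testing each pair:
(4, 4): LHS = 1/8, RHS = 1/2 → counterexample
(5, 3): LHS = 1/8, RHS = 8/15 → counterexample
(1, 1): LHS = 1/2, RHS = 2 → counterexample
(3, 1): LHS = 1/4, RHS = 4/3 → counterexample
(2, 1): LHS = 1/3, RHS = 3/2 → counterexample
(3, 2): LHS = 1/5, RHS = 5/6 → counterexample

That makes 6 counterexamples.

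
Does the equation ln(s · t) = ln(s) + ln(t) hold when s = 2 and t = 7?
Holds

Substituting s = 2, t = 7:

LHS = ln(2 · 7) = ln(14) ≈ 2.639
RHS = ln(2) + ln(7) ≈ 2.639

LHS = RHS, so the equation holds at this point.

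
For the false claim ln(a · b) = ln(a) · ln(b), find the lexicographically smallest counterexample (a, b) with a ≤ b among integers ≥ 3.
(a, b) = (3, 3)

Substituting (3, 3) into the claim:
LHS = ln(3 · 3) = ln(9) ≈ 2.197
RHS = ln(3) · ln(3) = ln(3)² ≈ 1.207

Since LHS ≠ RHS, this pair disproves the claim, and no lexicographically smaller pair (a ≤ b, integers ≥ 3) does.

For instance (4, 6) is also a counterexample (LHS = ln(24) ≈ 3.178, RHS = ln(4)·ln(6) ≈ 2.484), but it's lexicographically larger.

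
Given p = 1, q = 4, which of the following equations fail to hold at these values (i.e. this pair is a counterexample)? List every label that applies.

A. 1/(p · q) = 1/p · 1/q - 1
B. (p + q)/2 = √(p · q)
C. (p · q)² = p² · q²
A, B

Evaluating each claim at the given values:
A. LHS = 1/4, RHS = -3/4 → fails here (LHS ≠ RHS)
B. LHS = 5/2, RHS = 2 → fails here (LHS ≠ RHS)
C. LHS = 16, RHS = 16 → holds here (LHS = RHS)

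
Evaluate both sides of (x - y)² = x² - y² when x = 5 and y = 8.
LHS = (5 - 8)² = 9
RHS = 5² - 8² = -39

LHS ≠ RHS, so the equation does not hold here.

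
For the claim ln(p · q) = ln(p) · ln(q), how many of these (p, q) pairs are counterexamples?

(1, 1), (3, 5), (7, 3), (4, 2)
3

Testing each pair:
(1, 1): LHS = 0, RHS = 0 → satisfies claim
(3, 5): LHS = ln(15) ≈ 2.708, RHS = ln(3)·ln(5) ≈ 1.768 → counterexample
(7, 3): LHS = ln(21) ≈ 3.045, RHS = ln(3)·ln(7) ≈ 2.138 → counterexample
(4, 2): LHS = ln(8) ≈ 2.079, RHS = ln(2)·ln(4) ≈ 0.9609 → counterexample

That makes 3 counterexamples.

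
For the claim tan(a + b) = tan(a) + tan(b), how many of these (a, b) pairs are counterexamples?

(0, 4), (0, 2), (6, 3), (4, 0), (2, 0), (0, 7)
Testing each pair:
(0, 4): LHS = tan(4) ≈ 1.158, RHS = tan(4) ≈ 1.158 → satisfies claim
(0, 2): LHS = tan(2) ≈ -2.185, RHS = tan(2) ≈ -2.185 → satisfies claim
(6, 3): LHS = tan(9) ≈ -0.4523, RHS = tan(6) + tan(3) ≈ -0.4336 → counterexample
(4, 0): LHS = tan(4) ≈ 1.158, RHS = tan(4) ≈ 1.158 → satisfies claim
(2, 0): LHS = tan(2) ≈ -2.185, RHS = tan(2) ≈ -2.185 → satisfies claim
(0, 7): LHS = tan(7) ≈ 0.8714, RHS = tan(7) ≈ 0.8714 → satisfies claim

That makes 1 counterexample.

Answer: 1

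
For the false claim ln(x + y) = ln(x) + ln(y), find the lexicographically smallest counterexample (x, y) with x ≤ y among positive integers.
(x, y) = (1, 1)

Substituting (1, 1) into the claim:
LHS = ln(1 + 1) = ln(2) ≈ 0.6931
RHS = ln(1) + ln(1) = 0

Since LHS ≠ RHS, this pair disproves the claim, and no lexicographically smaller pair (x ≤ y, positive integers) does.

For instance (2, 4) is also a counterexample (LHS = ln(6) ≈ 1.792, RHS = ln(2) + ln(4) ≈ 2.079), but it's lexicographically larger.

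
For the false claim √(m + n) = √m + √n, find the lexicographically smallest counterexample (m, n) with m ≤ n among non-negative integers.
(m, n) = (1, 1)

Substituting (1, 1) into the claim:
LHS = √(1 + 1) = √(2) ≈ 1.414
RHS = √1 + √1 = 2

Since LHS ≠ RHS, this pair disproves the claim, and no lexicographically smaller pair (m ≤ n, non-negative integers) does.

For instance (7, 7) is also a counterexample (LHS = √(14) ≈ 3.742, RHS = 2·√(7) ≈ 5.292), but it's lexicographically larger.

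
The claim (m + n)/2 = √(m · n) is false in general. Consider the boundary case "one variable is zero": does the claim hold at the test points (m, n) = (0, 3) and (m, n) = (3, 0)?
At (0, 3): LHS = 3/2 ≠ RHS = 0
At (3, 0): LHS = 3/2 ≠ RHS = 0

Answer: No, fails at both test points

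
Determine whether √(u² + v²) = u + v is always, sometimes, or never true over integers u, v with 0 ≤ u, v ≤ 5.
It holds at (u, v) = (1, 0) (both sides equal 1), but fails at (u, v) = (1, 2) (LHS = √(5) ≈ 2.236, RHS = 3).

Answer: Sometimes true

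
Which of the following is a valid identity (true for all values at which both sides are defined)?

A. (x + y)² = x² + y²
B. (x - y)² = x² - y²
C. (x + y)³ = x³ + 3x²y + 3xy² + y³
C

A: fails at (2, 4) — LHS = 36, RHS = 20.
B: fails at (6, 7) — LHS = 1, RHS = -13.
C: holds — e.g. at (1, 4), both sides equal 125.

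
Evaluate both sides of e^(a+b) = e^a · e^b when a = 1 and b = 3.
LHS = e^(1+3) = e^4 ≈ 54.6
RHS = e^1 · e^3 = e^4 ≈ 54.6

LHS = RHS: the two sides agree.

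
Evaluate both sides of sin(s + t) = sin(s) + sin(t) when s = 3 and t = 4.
LHS = sin(3 + 4) = sin(7) ≈ 0.657
RHS = sin(3) + sin(4) ≈ -0.6157

LHS ≠ RHS (they differ by about 1.273), so the equation does not hold here.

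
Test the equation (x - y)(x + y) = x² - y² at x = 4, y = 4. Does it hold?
Substituting x = 4, y = 4:

LHS = (4 - 4)(4 + 4) = 0
RHS = 4² - 4² = 0

LHS = RHS, so the equation holds at this point.

Answer: Holds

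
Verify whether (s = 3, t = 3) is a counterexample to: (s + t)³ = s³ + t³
Substituting s = 3, t = 3:
LHS = (3 + 3)³ = 216
RHS = 3³ + 3³ = 54

Since LHS ≠ RHS, this pair disproves the claim.

Answer: Yes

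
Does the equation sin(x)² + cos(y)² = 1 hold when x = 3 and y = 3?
Holds

Substituting x = 3, y = 3:

LHS = sin(3)² + cos(3)² = 1
RHS = 1

LHS = RHS, so the equation holds at this point.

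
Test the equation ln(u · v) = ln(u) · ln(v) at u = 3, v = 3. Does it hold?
Substituting u = 3, v = 3:

LHS = ln(3 · 3) = ln(9) ≈ 2.197
RHS = ln(3) · ln(3) = ln(3)² ≈ 1.207

LHS ≠ RHS, so the equation does not hold at this point.

Answer: Fails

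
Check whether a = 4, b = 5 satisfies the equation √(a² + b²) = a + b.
Fails

Substituting a = 4, b = 5:

LHS = √(4² + 5²) = √(41) ≈ 6.403
RHS = 4 + 5 = 9

LHS ≠ RHS, so the equation does not hold at this point.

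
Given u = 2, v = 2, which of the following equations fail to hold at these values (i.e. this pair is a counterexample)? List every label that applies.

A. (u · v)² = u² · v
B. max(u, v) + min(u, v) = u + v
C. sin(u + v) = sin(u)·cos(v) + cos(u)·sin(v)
A

Evaluating each claim at the given values:
A. LHS = 16, RHS = 8 → fails here (LHS ≠ RHS)
B. LHS = 4, RHS = 4 → holds here (LHS = RHS)
C. LHS = sin(4) ≈ -0.7568, RHS = 2·sin(2)·cos(2) ≈ -0.7568 → holds here (LHS = RHS)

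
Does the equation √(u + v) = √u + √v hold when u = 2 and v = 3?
Substituting u = 2, v = 3:

LHS = √(2 + 3) = √(5) ≈ 2.236
RHS = √2 + √3 = √(2) + √(3) ≈ 3.146

LHS ≠ RHS, so the equation does not hold at this point.

Answer: Fails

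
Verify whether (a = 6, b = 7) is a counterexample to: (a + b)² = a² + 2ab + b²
No

Substituting a = 6, b = 7:
LHS = (6 + 7)² = 169
RHS = 6² + 2·6·7 + 7² = 169

The sides agree, so this pair does not disprove the claim.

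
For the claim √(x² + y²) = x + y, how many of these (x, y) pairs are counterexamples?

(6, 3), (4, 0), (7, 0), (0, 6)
1

Testing each pair:
(6, 3): LHS = 3·√(5) ≈ 6.708, RHS = 9 → counterexample
(4, 0): LHS = 4, RHS = 4 → satisfies claim
(7, 0): LHS = 7, RHS = 7 → satisfies claim
(0, 6): LHS = 6, RHS = 6 → satisfies claim

That makes 1 counterexample.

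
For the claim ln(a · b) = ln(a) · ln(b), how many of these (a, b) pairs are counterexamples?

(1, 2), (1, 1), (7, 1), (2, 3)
Testing each pair:
(1, 2): LHS = ln(2) ≈ 0.6931, RHS = 0 → counterexample
(1, 1): LHS = 0, RHS = 0 → satisfies claim
(7, 1): LHS = ln(7) ≈ 1.946, RHS = 0 → counterexample
(2, 3): LHS = ln(6) ≈ 1.792, RHS = ln(2)·ln(3) ≈ 0.7615 → counterexample

That makes 3 counterexamples.

Answer: 3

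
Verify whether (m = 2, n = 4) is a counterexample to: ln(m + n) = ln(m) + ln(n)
Yes

Substituting m = 2, n = 4:
LHS = ln(2 + 4) = ln(6) ≈ 1.792
RHS = ln(2) + ln(4) ≈ 2.079

Since LHS ≠ RHS, this pair disproves the claim.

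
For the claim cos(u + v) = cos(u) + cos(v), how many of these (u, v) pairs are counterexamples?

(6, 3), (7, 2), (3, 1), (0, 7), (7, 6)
Testing each pair:
(6, 3): LHS = cos(9) ≈ -0.9111, RHS = cos(3) + cos(6) ≈ -0.02982 → counterexample
(7, 2): LHS = cos(9) ≈ -0.9111, RHS = cos(2) + cos(7) ≈ 0.3378 → counterexample
(3, 1): LHS = cos(4) ≈ -0.6536, RHS = cos(3) + cos(1) ≈ -0.4497 → counterexample
(0, 7): LHS = cos(7) ≈ 0.7539, RHS = cos(7) + 1 ≈ 1.754 → counterexample
(7, 6): LHS = cos(13) ≈ 0.9074, RHS = cos(7) + cos(6) ≈ 1.714 → counterexample

That makes 5 counterexamples.

Answer: 5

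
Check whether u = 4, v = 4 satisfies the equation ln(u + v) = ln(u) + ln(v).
Fails

Substituting u = 4, v = 4:

LHS = ln(4 + 4) = ln(8) ≈ 2.079
RHS = ln(4) + ln(4) = 2·ln(4) ≈ 2.773

LHS ≠ RHS, so the equation does not hold at this point.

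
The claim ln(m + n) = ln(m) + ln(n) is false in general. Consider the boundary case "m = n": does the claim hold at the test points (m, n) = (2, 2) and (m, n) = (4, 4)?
At (2, 2): LHS = ln(4) ≈ 1.386, RHS = 2·ln(2) ≈ 1.386 → equal
At (4, 4): LHS = ln(8) ≈ 2.079 ≠ RHS = 2·ln(4) ≈ 2.773

Answer: Only at (2, 2)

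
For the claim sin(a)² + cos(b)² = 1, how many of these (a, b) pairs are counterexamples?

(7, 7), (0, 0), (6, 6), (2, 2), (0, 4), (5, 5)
1

Testing each pair:
(7, 7): LHS = sin(7)² + cos(7)² = 1, RHS = 1 → satisfies claim
(0, 0): LHS = 1, RHS = 1 → satisfies claim
(6, 6): LHS = sin(6)² + cos(6)² = 1, RHS = 1 → satisfies claim
(2, 2): LHS = cos(2)² + sin(2)² = 1, RHS = 1 → satisfies claim
(0, 4): LHS = cos(4)² ≈ 0.4272, RHS = 1 → counterexample
(5, 5): LHS = cos(5)² + sin(5)² = 1, RHS = 1 → satisfies claim

That makes 1 counterexample.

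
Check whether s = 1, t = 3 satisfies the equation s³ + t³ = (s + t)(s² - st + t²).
Substituting s = 1, t = 3:

LHS = 1³ + 3³ = 28
RHS = (1 + 3)(1² - 1·3 + 3²) = 28

LHS = RHS, so the equation holds at this point.

Answer: Holds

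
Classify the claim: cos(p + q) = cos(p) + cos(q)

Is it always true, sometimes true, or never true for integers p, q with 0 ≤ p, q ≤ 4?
Never true

The claim fails for every pair in the range. For instance at (p, q) = (3, 1): LHS = cos(4) ≈ -0.6536, RHS = cos(3) + cos(1) ≈ -0.4497.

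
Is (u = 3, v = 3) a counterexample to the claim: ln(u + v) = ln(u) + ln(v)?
Yes

Substituting u = 3, v = 3:
LHS = ln(3 + 3) = ln(6) ≈ 1.792
RHS = ln(3) + ln(3) = 2·ln(3) ≈ 2.197

Since LHS ≠ RHS, this pair disproves the claim.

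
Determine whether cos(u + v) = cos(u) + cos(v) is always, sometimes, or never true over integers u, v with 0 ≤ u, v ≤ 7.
The claim fails for every pair in the range. For instance at (u, v) = (1, 3): LHS = cos(4) ≈ -0.6536, RHS = cos(3) + cos(1) ≈ -0.4497.

Answer: Never true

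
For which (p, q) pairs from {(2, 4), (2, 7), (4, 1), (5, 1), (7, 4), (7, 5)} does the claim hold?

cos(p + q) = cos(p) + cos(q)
None

Testing each pair:
(2, 4): LHS = cos(6) ≈ 0.9602, RHS = cos(4) + cos(2) ≈ -1.07 → fails
(2, 7): LHS = cos(9) ≈ -0.9111, RHS = cos(2) + cos(7) ≈ 0.3378 → fails
(4, 1): LHS = cos(5) ≈ 0.2837, RHS = cos(4) + cos(1) ≈ -0.1133 → fails
(5, 1): LHS = cos(6) ≈ 0.9602, RHS = cos(5) + cos(1) ≈ 0.824 → fails
(7, 4): LHS = cos(11) ≈ 0.004426, RHS = cos(4) + cos(7) ≈ 0.1003 → fails
(7, 5): LHS = cos(12) ≈ 0.8439, RHS = cos(5) + cos(7) ≈ 1.038 → fails

No pair satisfies the claim.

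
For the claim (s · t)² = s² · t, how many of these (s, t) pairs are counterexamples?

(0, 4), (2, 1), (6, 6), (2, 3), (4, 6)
3

Testing each pair:
(0, 4): LHS = 0, RHS = 0 → satisfies claim
(2, 1): LHS = 4, RHS = 4 → satisfies claim
(6, 6): LHS = 1296, RHS = 216 → counterexample
(2, 3): LHS = 36, RHS = 12 → counterexample
(4, 6): LHS = 576, RHS = 96 → counterexample

That makes 3 counterexamples.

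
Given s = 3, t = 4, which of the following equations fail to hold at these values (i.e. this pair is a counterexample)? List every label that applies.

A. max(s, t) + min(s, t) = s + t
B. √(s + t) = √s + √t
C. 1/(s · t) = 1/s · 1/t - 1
B, C

Evaluating each claim at the given values:
A. LHS = 7, RHS = 7 → holds here (LHS = RHS)
B. LHS = √(7) ≈ 2.646, RHS = √(3) + 2 ≈ 3.732 → fails here (LHS ≠ RHS)
C. LHS = 1/12, RHS = -11/12 → fails here (LHS ≠ RHS)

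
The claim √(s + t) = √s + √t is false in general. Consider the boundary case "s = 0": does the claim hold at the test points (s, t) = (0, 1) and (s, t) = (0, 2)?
Yes, holds at both test points

At (0, 1): LHS = 1, RHS = 1 → equal
At (0, 2): LHS = √(2) ≈ 1.414, RHS = √(2) ≈ 1.414 → equal

So the claim does hold at both of these boundary points, even though it is not an identity.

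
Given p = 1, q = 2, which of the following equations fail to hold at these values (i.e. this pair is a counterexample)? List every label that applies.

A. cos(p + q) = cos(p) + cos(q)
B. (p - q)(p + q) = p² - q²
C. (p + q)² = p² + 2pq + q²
A

Evaluating each claim at the given values:
A. LHS = cos(3) ≈ -0.99, RHS = cos(2) + cos(1) ≈ 0.1242 → fails here (LHS ≠ RHS)
B. LHS = -3, RHS = -3 → holds here (LHS = RHS)
C. LHS = 9, RHS = 9 → holds here (LHS = RHS)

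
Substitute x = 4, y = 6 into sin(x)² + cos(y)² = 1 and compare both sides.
LHS = sin(4)² + cos(6)² ≈ 1.495
RHS = 1

LHS ≠ RHS (they differ by about 0.4947), so the equation does not hold here.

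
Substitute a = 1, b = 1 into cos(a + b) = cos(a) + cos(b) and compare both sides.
LHS = cos(1 + 1) = cos(2) ≈ -0.4161
RHS = cos(1) + cos(1) = 2·cos(1) ≈ 1.081

LHS ≠ RHS (they differ by about 1.497), so the equation does not hold here.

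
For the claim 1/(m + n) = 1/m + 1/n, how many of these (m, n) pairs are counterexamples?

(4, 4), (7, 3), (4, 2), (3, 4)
Testing each pair:
(4, 4): LHS = 1/8, RHS = 1/2 → counterexample
(7, 3): LHS = 1/10, RHS = 10/21 → counterexample
(4, 2): LHS = 1/6, RHS = 3/4 → counterexample
(3, 4): LHS = 1/7, RHS = 7/12 → counterexample

That makes 4 counterexamples.

Answer: 4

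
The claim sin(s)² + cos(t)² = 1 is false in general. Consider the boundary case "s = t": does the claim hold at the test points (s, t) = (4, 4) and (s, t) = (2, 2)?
Yes, holds at both test points

At (4, 4): LHS = cos(4)² + sin(4)² = 1, RHS = 1 → equal
At (2, 2): LHS = cos(2)² + sin(2)² = 1, RHS = 1 → equal

So the claim does hold at both of these boundary points, even though it is not an identity.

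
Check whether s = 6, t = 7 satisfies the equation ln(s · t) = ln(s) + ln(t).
Substituting s = 6, t = 7:

LHS = ln(6 · 7) = ln(42) ≈ 3.738
RHS = ln(6) + ln(7) ≈ 3.738

LHS = RHS, so the equation holds at this point.

Answer: Holds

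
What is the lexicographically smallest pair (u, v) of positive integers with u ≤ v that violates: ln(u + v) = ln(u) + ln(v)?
(u, v) = (1, 1)

Substituting (1, 1) into the claim:
LHS = ln(1 + 1) = ln(2) ≈ 0.6931
RHS = ln(1) + ln(1) = 0

Since LHS ≠ RHS, this pair disproves the claim, and no lexicographically smaller pair (u ≤ v, positive integers) does.

For instance (1, 2) is also a counterexample (LHS = ln(3) ≈ 1.099, RHS = ln(2) ≈ 0.6931), but it's lexicographically larger.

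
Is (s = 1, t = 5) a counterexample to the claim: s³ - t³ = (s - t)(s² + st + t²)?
Substituting s = 1, t = 5:
LHS = 1³ - 5³ = -124
RHS = (1 - 5)(1² + 1·5 + 5²) = -124

The sides agree, so this pair does not disprove the claim.

Answer: No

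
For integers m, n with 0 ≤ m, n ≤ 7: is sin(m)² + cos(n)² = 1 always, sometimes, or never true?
It holds at (m, n) = (3, 3) (both sides equal 1), but fails at (m, n) = (1, 3) (LHS = sin(1)² + cos(3)² ≈ 1.688, RHS = 1).

Answer: Sometimes true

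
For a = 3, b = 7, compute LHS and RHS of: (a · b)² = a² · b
LHS = (3 · 7)² = 441
RHS = 3² · 7 = 63

LHS ≠ RHS, so the equation does not hold here.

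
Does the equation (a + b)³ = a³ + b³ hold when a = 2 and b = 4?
Fails

Substituting a = 2, b = 4:

LHS = (2 + 4)³ = 216
RHS = 2³ + 4³ = 72

LHS ≠ RHS, so the equation does not hold at this point.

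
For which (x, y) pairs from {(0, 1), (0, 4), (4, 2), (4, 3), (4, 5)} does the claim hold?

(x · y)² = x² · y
Testing each pair:
(0, 1): LHS = 0, RHS = 0 → holds
(0, 4): LHS = 0, RHS = 0 → holds
(4, 2): LHS = 64, RHS = 32 → fails
(4, 3): LHS = 144, RHS = 48 → fails
(4, 5): LHS = 400, RHS = 80 → fails

2 of 5 pairs satisfy the claim.

Answer: (0, 1), (0, 4)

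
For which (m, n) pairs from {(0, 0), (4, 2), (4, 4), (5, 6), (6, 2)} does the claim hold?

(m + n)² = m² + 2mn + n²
All pairs

Testing each pair:
(0, 0): LHS = 0, RHS = 0 → holds
(4, 2): LHS = 36, RHS = 36 → holds
(4, 4): LHS = 64, RHS = 64 → holds
(5, 6): LHS = 121, RHS = 121 → holds
(6, 2): LHS = 64, RHS = 64 → holds

Every pair satisfies the claim.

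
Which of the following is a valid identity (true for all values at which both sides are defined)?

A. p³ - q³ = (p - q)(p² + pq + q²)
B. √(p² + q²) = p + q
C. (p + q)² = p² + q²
A: holds — e.g. at (1, 4), both sides equal -63.
B: fails at (3, 5) — LHS = √(34) ≈ 5.831, RHS = 8.
C: fails at (2, 3) — LHS = 25, RHS = 13.

Answer: A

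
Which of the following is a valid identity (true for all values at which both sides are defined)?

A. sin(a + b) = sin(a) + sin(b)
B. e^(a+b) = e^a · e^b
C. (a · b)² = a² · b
A: fails at (2, 3) — LHS = sin(5) ≈ -0.9589, RHS = sin(3) + sin(2) ≈ 1.05.
B: holds — e.g. at (3, 5), both sides equal e^8 ≈ 2981.
C: fails at (4, 5) — LHS = 400, RHS = 80.

Answer: B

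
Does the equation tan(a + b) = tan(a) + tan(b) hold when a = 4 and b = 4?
Fails

Substituting a = 4, b = 4:

LHS = tan(4 + 4) = tan(8) ≈ -6.8
RHS = tan(4) + tan(4) = 2·tan(4) ≈ 2.316

LHS ≠ RHS, so the equation does not hold at this point.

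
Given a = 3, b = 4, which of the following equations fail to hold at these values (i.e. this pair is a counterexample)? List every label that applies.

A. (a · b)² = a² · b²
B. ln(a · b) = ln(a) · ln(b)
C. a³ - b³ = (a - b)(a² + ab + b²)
Evaluating each claim at the given values:
A. LHS = 144, RHS = 144 → holds here (LHS = RHS)
B. LHS = ln(12) ≈ 2.485, RHS = ln(3)·ln(4) ≈ 1.523 → fails here (LHS ≠ RHS)
C. LHS = -37, RHS = -37 → holds here (LHS = RHS)

Answer: B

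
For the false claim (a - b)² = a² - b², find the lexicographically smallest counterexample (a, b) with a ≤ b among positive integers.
At (1, 1): both sides equal 0, so it holds there.

Substituting (1, 2) into the claim:
LHS = (1 - 2)² = 1
RHS = 1² - 2² = -3

Since LHS ≠ RHS, this pair disproves the claim, and no lexicographically smaller pair (a ≤ b, positive integers) does.

For instance (1, 6) is also a counterexample (LHS = 25, RHS = -35), but it's lexicographically larger.

Answer: (a, b) = (1, 2)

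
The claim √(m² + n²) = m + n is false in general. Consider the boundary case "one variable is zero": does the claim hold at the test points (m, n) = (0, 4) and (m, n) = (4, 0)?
Yes, holds at both test points

At (0, 4): LHS = 4, RHS = 4 → equal
At (4, 0): LHS = 4, RHS = 4 → equal

So the claim does hold at both of these boundary points, even though it is not an identity.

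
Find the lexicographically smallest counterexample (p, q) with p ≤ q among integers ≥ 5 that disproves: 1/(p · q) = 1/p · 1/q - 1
Substituting (5, 5) into the claim:
LHS = 1/(5 · 5) = 1/25
RHS = 1/5 · 1/5 - 1 = -24/25

Since LHS ≠ RHS, this pair disproves the claim, and no lexicographically smaller pair (p ≤ q, integers ≥ 5) does.

For instance (5, 8) is also a counterexample (LHS = 1/40, RHS = -39/40), but it's lexicographically larger.

Answer: (p, q) = (5, 5)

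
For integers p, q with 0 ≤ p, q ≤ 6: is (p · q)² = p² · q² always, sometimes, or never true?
The identity holds for every pair in the range. For instance at (p, q) = (6, 6): both sides equal 1296.

Answer: Always true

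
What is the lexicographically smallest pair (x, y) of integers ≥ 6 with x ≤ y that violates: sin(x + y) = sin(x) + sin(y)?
(x, y) = (6, 6)

Substituting (6, 6) into the claim:
LHS = sin(6 + 6) = sin(12) ≈ -0.5366
RHS = sin(6) + sin(6) = 2·sin(6) ≈ -0.5588

Since LHS ≠ RHS, this pair disproves the claim, and no lexicographically smaller pair (x ≤ y, integers ≥ 6) does.

For instance (7, 12) is also a counterexample (LHS = sin(19) ≈ 0.1499, RHS = sin(12) + sin(7) ≈ 0.1204), but it's lexicographically larger.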